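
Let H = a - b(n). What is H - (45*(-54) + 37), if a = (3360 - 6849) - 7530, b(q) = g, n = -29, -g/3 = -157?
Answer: -9097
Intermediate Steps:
g = 471 (g = -3*(-157) = 471)
b(q) = 471
a = -11019 (a = -3489 - 7530 = -11019)
H = -11490 (H = -11019 - 1*471 = -11019 - 471 = -11490)
H - (45*(-54) + 37) = -11490 - (45*(-54) + 37) = -11490 - (-2430 + 37) = -11490 - 1*(-2393) = -11490 + 2393 = -9097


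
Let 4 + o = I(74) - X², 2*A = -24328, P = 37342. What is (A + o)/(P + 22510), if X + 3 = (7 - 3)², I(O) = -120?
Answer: -12457/59852 ≈ -0.20813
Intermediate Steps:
A = -12164 (A = (½)*(-24328) = -12164)
X = 13 (X = -3 + (7 - 3)² = -3 + 4² = -3 + 16 = 13)
o = -293 (o = -4 + (-120 - 1*13²) = -4 + (-120 - 1*169) = -4 + (-120 - 169) = -4 - 289 = -293)
(A + o)/(P + 22510) = (-12164 - 293)/(37342 + 22510) = -12457/59852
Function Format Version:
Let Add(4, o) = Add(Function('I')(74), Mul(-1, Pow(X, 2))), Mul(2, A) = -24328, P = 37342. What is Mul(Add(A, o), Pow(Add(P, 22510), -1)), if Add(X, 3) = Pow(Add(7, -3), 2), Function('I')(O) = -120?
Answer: Rational(-12457, 59852) ≈ -0.20813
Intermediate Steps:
A = -12164 (A = Mul(Rational(1, 2), -24328) = -12164)
X = 13 (X = Add(-3, Pow(Add(7, -3), 2)) = Add(-3, Pow(4, 2)) = Add(-3, 16) = 13)
o = -293 (o = Add(-4, Add(-120, Mul(-1, Pow(13, 2)))) = Add(-4, Add(-120, Mul(-1, 169))) = Add(-4, Add(-120, -169)) = Add(-4, -289) = -293)
Mul(Add(A, o), Pow(Add(P, 22510), -1)) = Mul(Add(-12164, -293), Pow(Add(37342, 22510), -1)) = Mul(-12457, Pow(59852, -1)) = Mul(-12457, Rational(1, 59852)) = Rational(-12457, 59852)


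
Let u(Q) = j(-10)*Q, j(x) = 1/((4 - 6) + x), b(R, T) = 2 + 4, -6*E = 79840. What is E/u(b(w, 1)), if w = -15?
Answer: 79840/3 ≈ 26613.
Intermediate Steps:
E = -39920/3 (E = -⅙*79840 = -39920/3 ≈ -13307.)
b(R, T) = 6
j(x) = 1/(-2 + x)
u(Q) = -Q/12 (u(Q) = Q/(-2 - 10) = Q/(-12) = -Q/12)
E/u(b(w, 1)) = -39920/(3*((-1/12*6))) = -39920/(3*(-½)) = -39920/3*(-2) = 79840/3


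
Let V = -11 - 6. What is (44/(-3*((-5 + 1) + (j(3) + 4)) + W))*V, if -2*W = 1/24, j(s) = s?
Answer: 35904/433 ≈ 82.919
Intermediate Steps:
W = -1/48 (W = -½/24 = -½*1/24 = -1/48 ≈ -0.020833)
V = -17
(44/(-3*((-5 + 1) + (j(3) + 4)) + W))*V = (44/(-3*((-5 + 1) + (3 + 4)) - 1/48))*(-17) = (44/(-3*(-4 + 7) - 1/48))*(-17) = (44/(-3*3 - 1/48))*(-17) = (44/(-9 - 1/48))*(-17) = (44/(-433/48))*(-17) = -48/433*44*(-17) = -2112/433*(-17) = 35904/433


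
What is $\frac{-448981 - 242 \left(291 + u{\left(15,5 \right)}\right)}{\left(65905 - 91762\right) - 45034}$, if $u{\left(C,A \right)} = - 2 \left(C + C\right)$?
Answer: $\frac{504883}{70891} \approx 7.122$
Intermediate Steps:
$u{\left(C,A \right)} = - 4 C$ ($u{\left(C,A \right)} = - 2 \cdot 2 C = - 4 C$)
$\frac{-448981 - 242 \left(291 + u{\left(15,5 \right)}\right)}{\left(65905 - 91762\right) - 45034} = \frac{-448981 - 242 \left(291 - 60\right)}{\left(65905 - 91762\right) - 45034} = \frac{-448981 - 55902}{-25857 - 45034} = \frac{-448981 - 55902}{-70891} = \left(-504883\right) \left(- \frac{1}{70891}\right) = \frac{504883}{70891}$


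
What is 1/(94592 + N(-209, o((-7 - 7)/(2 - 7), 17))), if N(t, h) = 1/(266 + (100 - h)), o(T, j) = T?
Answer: 1816/171779077 ≈ 1.0572e-5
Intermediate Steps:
N(t, h) = 1/(366 - h)
1/(94592 + N(-209, o((-7 - 7)/(2 - 7), 17))) = 1/(94592 - 1/(-366 + (-7 - 7)/(2 - 7))) = 1/(94592 - 1/(-366 - 14/(-5))) = 1/(94592 - 1/(-366 - 14*(-⅕))) = 1/(94592 - 1/(-366 + 14/5)) = 1/(94592 - 1/(-1816/5)) = 1/(94592 - 1*(-5/1816)) = 1/(94592 + 5/1816) = 1/(171779077/1816) = 1816/171779077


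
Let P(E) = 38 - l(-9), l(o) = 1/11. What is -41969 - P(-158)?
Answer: -462076/11 ≈ -42007.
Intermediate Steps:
l(o) = 1/11
P(E) = 417/11 (P(E) = 38 - 1*1/11 = 38 - 1/11 = 417/11)
-41969 - P(-158) = -41969 - 1*417/11 = -41969 - 417/11 = -462076/11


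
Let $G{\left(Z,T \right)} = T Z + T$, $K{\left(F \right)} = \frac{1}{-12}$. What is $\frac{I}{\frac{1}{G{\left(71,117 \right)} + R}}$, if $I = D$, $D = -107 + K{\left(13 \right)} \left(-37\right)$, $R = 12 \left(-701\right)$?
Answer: $-1247$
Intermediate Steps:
$R = -8412$
$K{\left(F \right)} = - \frac{1}{12}$
$G{\left(Z,T \right)} = T + T Z$
$D = - \frac{1247}{12}$ ($D = -107 - - \frac{37}{12} = -107 + \frac{37}{12} = - \frac{1247}{12} \approx -103.92$)
$I = - \frac{1247}{12} \approx -103.92$
$\frac{I}{\frac{1}{G{\left(71,117 \right)} + R}} = - \frac{1247}{12 \frac{1}{117 \left(1 + 71\right) - 8412}} = - \frac{1247}{12 \frac{1}{117 \cdot 72 - 8412}} = - \frac{1247}{12 \frac{1}{8424 - 8412}} = - \frac{1247}{12 \cdot \frac{1}{12}} = - \frac{1247 \frac{1}{\frac{1}{12}}}{12} = \left(- \frac{1247}{12}\right) 12 = -1247$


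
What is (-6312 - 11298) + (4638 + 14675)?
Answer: 1703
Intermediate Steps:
(-6312 - 11298) + (4638 + 14675) = -17610 + 19313 = 1703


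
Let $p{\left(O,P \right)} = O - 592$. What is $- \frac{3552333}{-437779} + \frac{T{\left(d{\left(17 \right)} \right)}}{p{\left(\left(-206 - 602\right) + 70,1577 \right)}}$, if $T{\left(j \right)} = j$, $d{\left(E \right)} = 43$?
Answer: $\frac{247672547}{30644530} \approx 8.0821$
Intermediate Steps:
$p{\left(O,P \right)} = -592 + O$
$- \frac{3552333}{-437779} + \frac{T{\left(d{\left(17 \right)} \right)}}{p{\left(\left(-206 - 602\right) + 70,1577 \right)}} = - \frac{3552333}{-437779} + \frac{43}{-592 + \left(\left(-206 - 602\right) + 70\right)} = \left(-3552333\right) \left(- \frac{1}{437779}\right) + \frac{43}{-592 + \left(-808 + 70\right)} = \frac{3552333}{437779} + \frac{43}{-592 - 738} = \frac{3552333}{437779} + \frac{43}{-1330} = \frac{3552333}{437779} + 43 \left(- \frac{1}{1330}\right) = \frac{3552333}{437779} - \frac{43}{1330} = \frac{247672547}{30644530}$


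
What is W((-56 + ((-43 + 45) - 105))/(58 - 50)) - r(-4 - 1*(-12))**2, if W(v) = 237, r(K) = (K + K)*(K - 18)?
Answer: -25363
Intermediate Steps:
r(K) = 2*K*(-18 + K) (r(K) = (2*K)*(-18 + K) = 2*K*(-18 + K))
W((-56 + ((-43 + 45) - 105))/(58 - 50)) - r(-4 - 1*(-12))**2 = 237 - (2*(-4 - 1*(-12))*(-18 + (-4 - 1*(-12))))**2 = 237 - (2*(-4 + 12)*(-18 + (-4 + 12)))**2 = 237 - (2*8*(-18 + 8))**2 = 237 - (2*8*(-10))**2 = 237 - 1*(-160)**2 = 237 - 1*25600 = 237 - 25600 = -25363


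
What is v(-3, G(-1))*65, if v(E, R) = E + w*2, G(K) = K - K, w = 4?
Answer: 325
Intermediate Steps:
G(K) = 0
v(E, R) = 8 + E (v(E, R) = E + 4*2 = E + 8 = 8 + E)
v(-3, G(-1))*65 = (8 - 3)*65 = 5*65 = 325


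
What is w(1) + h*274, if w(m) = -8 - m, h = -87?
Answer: -23847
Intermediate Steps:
w(1) + h*274 = (-8 - 1*1) - 87*274 = (-8 - 1) - 23838 = -9 - 23838 = -23847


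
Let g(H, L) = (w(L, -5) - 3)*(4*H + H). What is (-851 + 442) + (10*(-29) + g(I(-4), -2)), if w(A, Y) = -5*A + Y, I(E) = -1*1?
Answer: -709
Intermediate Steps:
I(E) = -1
w(A, Y) = Y - 5*A
g(H, L) = 5*H*(-8 - 5*L) (g(H, L) = ((-5 - 5*L) - 3)*(4*H + H) = (-8 - 5*L)*(5*H) = 5*H*(-8 - 5*L))
(-851 + 442) + (10*(-29) + g(I(-4), -2)) = (-851 + 442) + (10*(-29) - 5*(-1)*(8 + 5*(-2))) = -409 + (-290 - 5*(-1)*(8 - 10)) = -409 + (-290 - 5*(-1)*(-2)) = -409 + (-290 - 10) = -409 - 300 = -709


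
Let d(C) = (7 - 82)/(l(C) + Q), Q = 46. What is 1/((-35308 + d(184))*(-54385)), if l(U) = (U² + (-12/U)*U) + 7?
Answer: 11299/21696630188045 ≈ 5.2077e-10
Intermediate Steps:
l(U) = -5 + U² (l(U) = (U² - 12) + 7 = (-12 + U²) + 7 = -5 + U²)
d(C) = -75/(41 + C²) (d(C) = (7 - 82)/((-5 + C²) + 46) = -75/(41 + C²))
1/((-35308 + d(184))*(-54385)) = 1/(-35308 - 75/(41 + 184²)*(-54385)) = -1/54385/(-35308 - 75/(41 + 33856)) = -1/54385/(-35308 - 75/33897) = -1/54385/(-35308 - 75*1/33897) = -1/54385/(-35308 - 25/11299) = -1/54385/(-398945117/11299) = -11299/398945117*(-1/54385) = 11299/21696630188045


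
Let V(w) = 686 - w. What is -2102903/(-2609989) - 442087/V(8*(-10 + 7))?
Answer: -1152349145913/1853092190 ≈ -621.85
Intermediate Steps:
-2102903/(-2609989) - 442087/V(8*(-10 + 7)) = -2102903/(-2609989) - 442087/(686 - 8*(-10 + 7)) = -2102903*(-1/2609989) - 442087/(686 - 8*(-3)) = 2102903/2609989 - 442087/(686 - 1*(-24)) = 2102903/2609989 - 442087/(686 + 24) = 2102903/2609989 - 442087/710 = -1152349145913/1853092190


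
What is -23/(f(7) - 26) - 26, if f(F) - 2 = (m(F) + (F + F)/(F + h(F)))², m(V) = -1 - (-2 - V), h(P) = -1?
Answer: -19577/745 ≈ -26.278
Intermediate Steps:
m(V) = 1 + V (m(V) = -1 + (2 + V) = 1 + V)
f(F) = 2 + (1 + F + 2*F/(-1 + F))² (f(F) = 2 + ((1 + F) + (F + F)/(F - 1))² = 2 + ((1 + F) + (2*F)/(-1 + F))² = 2 + ((1 + F) + 2*F/(-1 + F))² = 2 + (1 + F + 2*F/(-1 + F))²)
-23/(f(7) - 26) - 26 = -23/((2 + (-1 + 7² + 2*7)²/(-1 + 7)²) - 26) - 26 = -23/((2 + (-1 + 49 + 14)²/6²) - 26) - 26 = -23/((2 + (1/36)*62²) - 26) - 26 = -23/((2 + (1/36)*3844) - 26) - 26 = -23/((2 + 961/9) - 26) - 26 = -23/(979/9 - 26) - 26 = -23/(745/9) - 26 = (9/745)*(-23) - 26 = -207/745 - 26 = -19577/745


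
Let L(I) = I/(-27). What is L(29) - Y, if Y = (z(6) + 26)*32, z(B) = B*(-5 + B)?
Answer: -27677/27 ≈ -1025.1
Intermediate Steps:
L(I) = -I/27 (L(I) = I*(-1/27) = -I/27)
Y = 1024 (Y = (6*(-5 + 6) + 26)*32 = (6*1 + 26)*32 = (6 + 26)*32 = 32*32 = 1024)
L(29) - Y = -1/27*29 - 1*1024 = -29/27 - 1024 = -27677/27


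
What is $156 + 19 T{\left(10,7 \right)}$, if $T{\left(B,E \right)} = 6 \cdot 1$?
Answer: $270$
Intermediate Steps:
$T{\left(B,E \right)} = 6$
$156 + 19 T{\left(10,7 \right)} = 156 + 19 \cdot 6 = 156 + 114 = 270$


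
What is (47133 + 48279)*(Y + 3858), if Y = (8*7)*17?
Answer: 458931720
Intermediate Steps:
Y = 952 (Y = 56*17 = 952)
(47133 + 48279)*(Y + 3858) = (47133 + 48279)*(952 + 3858) = 95412*4810 = 458931720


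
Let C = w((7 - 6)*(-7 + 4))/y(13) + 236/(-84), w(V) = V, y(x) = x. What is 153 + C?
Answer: 40939/273 ≈ 149.96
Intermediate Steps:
C = -830/273 (C = ((7 - 6)*(-7 + 4))/13 + 236/(-84) = (1*(-3))*(1/13) + 236*(-1/84) = -3*1/13 - 59/21 = -3/13 - 59/21 = -830/273 ≈ -3.0403)
153 + C = 153 - 830/273 = 40939/273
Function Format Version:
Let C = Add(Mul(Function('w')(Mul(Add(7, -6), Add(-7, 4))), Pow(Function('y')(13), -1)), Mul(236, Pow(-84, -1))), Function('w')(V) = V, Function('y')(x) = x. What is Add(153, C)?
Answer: Rational(40939, 273) ≈ 149.96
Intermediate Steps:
C = Rational(-830, 273) (C = Add(Mul(Mul(Add(7, -6), Add(-7, 4)), Pow(13, -1)), Mul(236, Pow(-84, -1))) = Add(Mul(Mul(1, -3), Rational(1, 13)), Mul(236, Rational(-1, 84))) = Add(Mul(-3, Rational(1, 13)), Rational(-59, 21)) = Add(Rational(-3, 13), Rational(-59, 21)) = Rational(-830, 273) ≈ -3.0403)
Add(153, C) = Add(153, Rational(-830, 273)) = Rational(40939, 273)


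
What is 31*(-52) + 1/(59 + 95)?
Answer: -248247/154 ≈ -1612.0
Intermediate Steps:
31*(-52) + 1/(59 + 95) = -1612 + 1/154 = -248247/154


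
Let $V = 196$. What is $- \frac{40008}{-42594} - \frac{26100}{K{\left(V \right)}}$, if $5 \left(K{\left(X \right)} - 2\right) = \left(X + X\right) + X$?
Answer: $- \frac{461216018}{2122601} \approx -217.29$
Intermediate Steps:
$K{\left(X \right)} = 2 + \frac{3 X}{5}$ ($K{\left(X \right)} = 2 + \frac{\left(X + X\right) + X}{5} = 2 + \frac{2 X + X}{5} = 2 + \frac{3 X}{5}$)
$- \frac{40008}{-42594} - \frac{26100}{K{\left(V \right)}} = - \frac{40008}{-42594} - \frac{26100}{2 + \frac{3}{5} \cdot 196} = \left(-40008\right) \left(- \frac{1}{42594}\right) - \frac{26100}{2 + \frac{588}{5}} = \frac{6668}{7099} - \frac{26100}{\frac{598}{5}} = \frac{6668}{7099} - \frac{65250}{299} = - \frac{461216018}{2122601}$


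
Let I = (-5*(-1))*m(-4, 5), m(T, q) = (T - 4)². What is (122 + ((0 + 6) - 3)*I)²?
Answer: 1170724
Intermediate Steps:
m(T, q) = (-4 + T)²
I = 320 (I = (-5*(-1))*(-4 - 4)² = 5*(-8)² = 5*64 = 320)
(122 + ((0 + 6) - 3)*I)² = (122 + ((0 + 6) - 3)*320)² = (122 + (6 - 3)*320)² = (122 + 3*320)² = (122 + 960)² = 1082² = 1170724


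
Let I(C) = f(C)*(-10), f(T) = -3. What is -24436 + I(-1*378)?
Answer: -24406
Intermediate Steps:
I(C) = 30 (I(C) = -3*(-10) = 30)
-24436 + I(-1*378) = -24436 + 30 = -24406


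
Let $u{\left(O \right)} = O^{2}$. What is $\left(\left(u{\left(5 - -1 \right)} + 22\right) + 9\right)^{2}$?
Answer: $4489$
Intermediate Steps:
$\left(\left(u{\left(5 - -1 \right)} + 22\right) + 9\right)^{2} = \left(\left(\left(5 - -1\right)^{2} + 22\right) + 9\right)^{2} = \left(\left(\left(5 + 1\right)^{2} + 22\right) + 9\right)^{2} = \left(\left(6^{2} + 22\right) + 9\right)^{2} = \left(\left(36 + 22\right) + 9\right)^{2} = \left(58 + 9\right)^{2} = 67^{2} = 4489$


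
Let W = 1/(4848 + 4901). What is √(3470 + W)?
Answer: √329799223219/9749 ≈ 58.907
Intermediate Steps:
W = 1/9749 ≈ 0.00010257
√(3470 + W) = √(3470 + 1/9749) = √(33829031/9749) = √329799223219/9749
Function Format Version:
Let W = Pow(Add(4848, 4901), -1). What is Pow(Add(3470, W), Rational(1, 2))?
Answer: Mul(Rational(1, 9749), Pow(329799223219, Rational(1, 2))) ≈ 58.907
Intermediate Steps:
W = Rational(1, 9749) (W = Pow(9749, -1) = Rational(1, 9749) ≈ 0.00010257)
Pow(Add(3470, W), Rational(1, 2)) = Pow(Add(3470, Rational(1, 9749)), Rational(1, 2)) = Pow(Rational(33829031, 9749), Rational(1, 2)) = Mul(Rational(1, 9749), Pow(329799223219, Rational(1, 2)))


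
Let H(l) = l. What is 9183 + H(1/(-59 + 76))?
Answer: 156112/17 ≈ 9183.1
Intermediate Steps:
9183 + H(1/(-59 + 76)) = 9183 + 1/(-59 + 76) = 9183 + 1/17 = 156112/17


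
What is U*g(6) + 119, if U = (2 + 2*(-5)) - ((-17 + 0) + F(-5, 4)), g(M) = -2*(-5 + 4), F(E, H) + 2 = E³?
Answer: 391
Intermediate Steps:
F(E, H) = -2 + E³
g(M) = 2 (g(M) = -2*(-1) = 2)
U = 136 (U = (2 + 2*(-5)) - ((-17 + 0) + (-2 + (-5)³)) = (2 - 10) - (-17 + (-2 - 125)) = -8 - (-17 - 127) = -8 - 1*(-144) = -8 + 144 = 136)
U*g(6) + 119 = 136*2 + 119 = 272 + 119 = 391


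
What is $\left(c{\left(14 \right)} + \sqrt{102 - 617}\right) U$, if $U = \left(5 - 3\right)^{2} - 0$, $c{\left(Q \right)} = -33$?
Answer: $-132 + 4 i \sqrt{515} \approx -132.0 + 90.774 i$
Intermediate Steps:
$U = 4$ ($U = 2^{2} + 0 = 4 + 0 = 4$)
$\left(c{\left(14 \right)} + \sqrt{102 - 617}\right) U = \left(-33 + \sqrt{102 - 617}\right) 4 = \left(-33 + \sqrt{-515}\right) 4 = \left(-33 + i \sqrt{515}\right) 4 = -132 + 4 i \sqrt{515}$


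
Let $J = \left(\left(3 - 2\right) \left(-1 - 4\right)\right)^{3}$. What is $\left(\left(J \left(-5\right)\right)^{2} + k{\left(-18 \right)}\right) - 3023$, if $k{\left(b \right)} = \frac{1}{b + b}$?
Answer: $\frac{13953671}{36} \approx 3.876 \cdot 10^{5}$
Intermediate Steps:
$J = -125$ ($J = \left(1 \left(-5\right)\right)^{3} = \left(-5\right)^{3} = -125$)
$k{\left(b \right)} = \frac{1}{2 b}$
$\left(\left(J \left(-5\right)\right)^{2} + k{\left(-18 \right)}\right) - 3023 = \left(\left(\left(-125\right) \left(-5\right)\right)^{2} + \frac{1}{2 \left(-18\right)}\right) - 3023 = \left(625^{2} + \frac{1}{2} \left(- \frac{1}{18}\right)\right) - 3023 = \left(390625 - \frac{1}{36}\right) - 3023 = \frac{14062499}{36} - 3023 = \frac{13953671}{36}$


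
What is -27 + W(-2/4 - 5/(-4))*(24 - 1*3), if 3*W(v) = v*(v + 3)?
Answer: -117/16 ≈ -7.3125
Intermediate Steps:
W(v) = v*(3 + v)/3 (W(v) = (v*(v + 3))/3 = (v*(3 + v))/3 = v*(3 + v)/3)
-27 + W(-2/4 - 5/(-4))*(24 - 1*3) = -27 + ((-2/4 - 5/(-4))*(3 + (-2/4 - 5/(-4)))/3)*(24 - 1*3) = -27 + ((-2*¼ - 5*(-¼))*(3 + (-2*¼ - 5*(-¼)))/3)*(24 - 3) = -27 + ((-½ + 5/4)*(3 + (-½ + 5/4))/3)*21 = -27 + ((⅓)*(¾)*(3 + ¾))*21 = -27 + ((⅓)*(¾)*(15/4))*21 = -27 + (15/16)*21 = -27 + 315/16 = -117/16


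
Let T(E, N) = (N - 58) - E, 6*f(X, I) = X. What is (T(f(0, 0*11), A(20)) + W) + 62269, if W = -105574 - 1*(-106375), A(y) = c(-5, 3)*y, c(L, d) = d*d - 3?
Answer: 63132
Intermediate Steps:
f(X, I) = X/6
c(L, d) = -3 + d² (c(L, d) = d² - 3 = -3 + d²)
A(y) = 6*y (A(y) = (-3 + 3²)*y = (-3 + 9)*y = 6*y)
W = 801 (W = -105574 + 106375 = 801)
T(E, N) = -58 + N - E (T(E, N) = (-58 + N) - E = -58 + N - E)
(T(f(0, 0*11), A(20)) + W) + 62269 = ((-58 + 6*20 - 0/6) + 801) + 62269 = ((-58 + 120 - 1*0) + 801) + 62269 = ((-58 + 120 + 0) + 801) + 62269 = (62 + 801) + 62269 = 863 + 62269 = 63132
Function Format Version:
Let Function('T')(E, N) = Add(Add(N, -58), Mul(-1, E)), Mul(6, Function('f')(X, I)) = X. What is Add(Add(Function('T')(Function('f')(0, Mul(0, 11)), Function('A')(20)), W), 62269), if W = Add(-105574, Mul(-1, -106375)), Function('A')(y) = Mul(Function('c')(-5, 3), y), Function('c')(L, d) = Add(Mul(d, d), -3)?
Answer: 63132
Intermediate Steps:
Function('f')(X, I) = Mul(Rational(1, 6), X)
Function('c')(L, d) = Add(-3, Pow(d, 2)) (Function('c')(L, d) = Add(Pow(d, 2), -3) = Add(-3, Pow(d, 2)))
Function('A')(y) = Mul(6, y) (Function('A')(y) = Mul(Add(-3, Pow(3, 2)), y) = Mul(Add(-3, 9), y) = Mul(6, y))
W = 801 (W = Add(-105574, 106375) = 801)
Function('T')(E, N) = Add(-58, N, Mul(-1, E)) (Function('T')(E, N) = Add(Add(-58, N), Mul(-1, E)) = Add(-58, N, Mul(-1, E)))
Add(Add(Function('T')(Function('f')(0, Mul(0, 11)), Function('A')(20)), W), 62269) = Add(Add(Add(-58, Mul(6, 20), Mul(-1, Mul(Rational(1, 6), 0))), 801), 62269) = Add(Add(Add(-58, 120, Mul(-1, 0)), 801), 62269) = Add(Add(Add(-58, 120, 0), 801), 62269) = Add(Add(62, 801), 62269) = Add(863, 62269) = 63132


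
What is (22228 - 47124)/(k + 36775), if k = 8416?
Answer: -24896/45191 ≈ -0.55091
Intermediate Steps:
(22228 - 47124)/(k + 36775) = (22228 - 47124)/(8416 + 36775) = -24896/45191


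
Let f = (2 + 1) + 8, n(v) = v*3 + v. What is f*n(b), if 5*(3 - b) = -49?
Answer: 2816/5 ≈ 563.20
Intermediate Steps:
b = 64/5 (b = 3 - ⅕*(-49) = 3 + 49/5 = 64/5 ≈ 12.800)
n(v) = 4*v (n(v) = 3*v + v = 4*v)
f = 11 (f = 3 + 8 = 11)
f*n(b) = 11*(4*(64/5)) = 11*(256/5) = 2816/5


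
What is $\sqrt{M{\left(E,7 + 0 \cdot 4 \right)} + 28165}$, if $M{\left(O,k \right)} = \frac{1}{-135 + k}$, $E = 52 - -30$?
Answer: $\frac{\sqrt{7210238}}{16} \approx 167.82$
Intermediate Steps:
$E = 82$ ($E = 52 + 30 = 82$)
$\sqrt{M{\left(E,7 + 0 \cdot 4 \right)} + 28165} = \sqrt{\frac{1}{-135 + \left(7 + 0 \cdot 4\right)} + 28165} = \sqrt{\frac{1}{-135 + \left(7 + 0\right)} + 28165} = \sqrt{\frac{1}{-135 + 7} + 28165} = \sqrt{\frac{1}{-128} + 28165} = \sqrt{- \frac{1}{128} + 28165} = \sqrt{\frac{3605119}{128}} = \frac{\sqrt{7210238}}{16}$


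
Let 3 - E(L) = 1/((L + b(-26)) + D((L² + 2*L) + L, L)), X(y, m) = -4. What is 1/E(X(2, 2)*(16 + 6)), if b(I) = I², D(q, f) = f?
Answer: 500/1499 ≈ 0.33356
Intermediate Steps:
E(L) = 3 - 1/(676 + 2*L) (E(L) = 3 - 1/((L + (-26)²) + L) = 3 - 1/((L + 676) + L) = 3 - 1/((676 + L) + L) = 3 - 1/(676 + 2*L))
1/E(X(2, 2)*(16 + 6)) = 1/((2027 + 6*(-4*(16 + 6)))/(2*(338 - 4*(16 + 6)))) = 1/((2027 + 6*(-4*22))/(2*(338 - 4*22))) = 1/((2027 + 6*(-88))/(2*(338 - 88))) = 1/((½)*(2027 - 528)/250) = 1/((½)*(1/250)*1499) = 1/(1499/500) = 500/1499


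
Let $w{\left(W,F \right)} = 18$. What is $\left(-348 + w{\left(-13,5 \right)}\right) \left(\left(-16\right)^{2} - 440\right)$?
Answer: $60720$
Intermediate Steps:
$\left(-348 + w{\left(-13,5 \right)}\right) \left(\left(-16\right)^{2} - 440\right) = \left(-348 + 18\right) \left(\left(-16\right)^{2} - 440\right) = - 330 \left(256 - 440\right) = \left(-330\right) \left(-184\right) = 60720$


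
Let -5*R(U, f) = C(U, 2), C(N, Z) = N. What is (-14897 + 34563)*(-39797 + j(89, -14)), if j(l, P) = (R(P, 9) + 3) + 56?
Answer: -3907162216/5 ≈ -7.8143e+8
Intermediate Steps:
R(U, f) = -U/5
j(l, P) = 59 - P/5 (j(l, P) = (-P/5 + 3) + 56 = (3 - P/5) + 56 = 59 - P/5)
(-14897 + 34563)*(-39797 + j(89, -14)) = (-14897 + 34563)*(-39797 + (59 - ⅕*(-14))) = 19666*(-39797 + (59 + 14/5)) = 19666*(-39797 + 309/5) = 19666*(-198676/5) = -3907162216/5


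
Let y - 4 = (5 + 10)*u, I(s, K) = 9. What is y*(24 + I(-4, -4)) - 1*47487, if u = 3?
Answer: -45870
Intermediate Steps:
y = 49 (y = 4 + (5 + 10)*3 = 4 + 15*3 = 4 + 45 = 49)
y*(24 + I(-4, -4)) - 1*47487 = 49*(24 + 9) - 1*47487 = 49*33 - 47487 = 1617 - 47487 = -45870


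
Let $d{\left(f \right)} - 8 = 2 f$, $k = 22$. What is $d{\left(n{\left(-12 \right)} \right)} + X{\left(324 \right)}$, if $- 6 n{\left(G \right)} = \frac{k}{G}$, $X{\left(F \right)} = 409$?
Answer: $\frac{7517}{18} \approx 417.61$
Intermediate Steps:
$n{\left(G \right)} = - \frac{11}{3 G}$ ($n{\left(G \right)} = - \frac{22 \frac{1}{G}}{6} = - \frac{11}{3 G}$)
$d{\left(f \right)} = 8 + 2 f$
$d{\left(n{\left(-12 \right)} \right)} + X{\left(324 \right)} = \left(8 + 2 \left(- \frac{11}{3 \left(-12\right)}\right)\right) + 409 = \left(8 + 2 \left(\left(- \frac{11}{3}\right) \left(- \frac{1}{12}\right)\right)\right) + 409 = \left(8 + 2 \cdot \frac{11}{36}\right) + 409 = \left(8 + \frac{11}{18}\right) + 409 = \frac{155}{18} + 409 = \frac{7517}{18}$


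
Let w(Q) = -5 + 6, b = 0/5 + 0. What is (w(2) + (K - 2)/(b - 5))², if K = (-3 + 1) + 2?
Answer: 49/25 ≈ 1.9600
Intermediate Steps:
b = 0 (b = 0*(⅕) + 0 = 0 + 0 = 0)
w(Q) = 1
K = 0 (K = -2 + 2 = 0)
(w(2) + (K - 2)/(b - 5))² = (1 + (0 - 2)/(0 - 5))² = (1 - 2/(-5))² = (1 - ⅕*(-2))² = (1 + ⅖)² = (7/5)² = 49/25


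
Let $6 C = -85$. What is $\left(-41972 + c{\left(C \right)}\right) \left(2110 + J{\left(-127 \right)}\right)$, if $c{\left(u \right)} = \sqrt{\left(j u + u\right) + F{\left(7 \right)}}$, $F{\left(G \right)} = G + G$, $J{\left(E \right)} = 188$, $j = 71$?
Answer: $-96451656 + 2298 i \sqrt{1006} \approx -9.6452 \cdot 10^{7} + 72887.0 i$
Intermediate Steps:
$C = - \frac{85}{6}$ ($C = \frac{1}{6} \left(-85\right) = - \frac{85}{6} \approx -14.167$)
$F{\left(G \right)} = 2 G$
$c{\left(u \right)} = \sqrt{14 + 72 u}$ ($c{\left(u \right)} = \sqrt{\left(71 u + u\right) + 2 \cdot 7} = \sqrt{72 u + 14} = \sqrt{14 + 72 u}$)
$\left(-41972 + c{\left(C \right)}\right) \left(2110 + J{\left(-127 \right)}\right) = \left(-41972 + \sqrt{14 + 72 \left(- \frac{85}{6}\right)}\right) \left(2110 + 188\right) = \left(-41972 + \sqrt{14 - 1020}\right) 2298 = \left(-41972 + \sqrt{-1006}\right) 2298 = \left(-41972 + i \sqrt{1006}\right) 2298 = -96451656 + 2298 i \sqrt{1006}$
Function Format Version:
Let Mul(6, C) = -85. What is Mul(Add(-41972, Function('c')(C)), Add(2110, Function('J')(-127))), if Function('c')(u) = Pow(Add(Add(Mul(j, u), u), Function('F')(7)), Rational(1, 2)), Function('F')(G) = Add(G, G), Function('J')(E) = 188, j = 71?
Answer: Add(-96451656, Mul(2298, I, Pow(1006, Rational(1, 2)))) ≈ Add(-9.6452e+7, Mul(72887., I))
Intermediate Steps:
C = Rational(-85, 6) (C = Mul(Rational(1, 6), -85) = Rational(-85, 6) ≈ -14.167)
Function('F')(G) = Mul(2, G)
Function('c')(u) = Pow(Add(14, Mul(72, u)), Rational(1, 2)) (Function('c')(u) = Pow(Add(Add(Mul(71, u), u), Mul(2, 7)), Rational(1, 2)) = Pow(Add(Mul(72, u), 14), Rational(1, 2)) = Pow(Add(14, Mul(72, u)), Rational(1, 2)))
Mul(Add(-41972, Function('c')(C)), Add(2110, Function('J')(-127))) = Mul(Add(-41972, Pow(Add(14, Mul(72, Rational(-85, 6))), Rational(1, 2))), Add(2110, 188)) = Mul(Add(-41972, Pow(Add(14, -1020), Rational(1, 2))), 2298) = Mul(Add(-41972, Pow(-1006, Rational(1, 2))), 2298) = Mul(Add(-41972, Mul(I, Pow(1006, Rational(1, 2)))), 2298) = Add(-96451656, Mul(2298, I, Pow(1006, Rational(1, 2))))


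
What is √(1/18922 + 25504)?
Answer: √9131505329258/18922 ≈ 159.70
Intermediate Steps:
√(1/18922 + 25504) = √(482586689/18922) = √9131505329258/18922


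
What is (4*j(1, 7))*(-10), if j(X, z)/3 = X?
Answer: -120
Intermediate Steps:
j(X, z) = 3*X
(4*j(1, 7))*(-10) = (4*(3*1))*(-10) = (4*3)*(-10) = 12*(-10) = -120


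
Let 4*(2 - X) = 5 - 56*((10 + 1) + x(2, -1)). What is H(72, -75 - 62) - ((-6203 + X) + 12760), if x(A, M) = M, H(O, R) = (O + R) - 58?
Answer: -27283/4 ≈ -6820.8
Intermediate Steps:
H(O, R) = -58 + O + R
X = 563/4 (X = 2 - (5 - 56*((10 + 1) - 1))/4 = 2 - (5 - 56*(11 - 1))/4 = 2 - (5 - 56*10)/4 = 2 - (5 - 560)/4 = 2 - 1/4*(-555) = 2 + 555/4 = 563/4 ≈ 140.75)
H(72, -75 - 62) - ((-6203 + X) + 12760) = (-58 + 72 + (-75 - 62)) - ((-6203 + 563/4) + 12760) = (-58 + 72 - 137) - (-24249/4 + 12760) = -123 - 1*26791/4 = -123 - 26791/4 = -27283/4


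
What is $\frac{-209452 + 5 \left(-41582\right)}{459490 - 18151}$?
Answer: $- \frac{417362}{441339} \approx -0.94567$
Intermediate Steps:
$\frac{-209452 + 5 \left(-41582\right)}{459490 - 18151} = \frac{-209452 - 207910}{441339} = \left(-417362\right) \frac{1}{441339} = - \frac{417362}{441339}$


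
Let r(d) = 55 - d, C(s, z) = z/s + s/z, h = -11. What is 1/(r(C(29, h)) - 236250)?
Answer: -319/75345243 ≈ -4.2338e-6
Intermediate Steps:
C(s, z) = s/z + z/s
1/(r(C(29, h)) - 236250) = 1/((55 - (29/(-11) - 11/29)) - 236250) = 1/((55 - (29*(-1/11) - 11*1/29)) - 236250) = 1/((55 - (-29/11 - 11/29)) - 236250) = 1/((55 - 1*(-962/319)) - 236250) = 1/((55 + 962/319) - 236250) = 1/(18507/319 - 236250) = 1/(-75345243/319) = -319/75345243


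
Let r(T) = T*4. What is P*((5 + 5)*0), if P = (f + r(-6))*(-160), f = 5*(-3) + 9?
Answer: 0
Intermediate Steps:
f = -6 (f = -15 + 9 = -6)
r(T) = 4*T
P = 4800 (P = (-6 + 4*(-6))*(-160) = (-6 - 24)*(-160) = -30*(-160) = 4800)
P*((5 + 5)*0) = 4800*((5 + 5)*0) = 4800*(10*0) = 4800*0 = 0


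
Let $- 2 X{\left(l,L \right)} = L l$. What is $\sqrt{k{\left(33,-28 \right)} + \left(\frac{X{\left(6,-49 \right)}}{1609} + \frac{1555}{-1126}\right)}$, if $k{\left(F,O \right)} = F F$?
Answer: $\frac{\sqrt{3570278846903102}}{1811734} \approx 32.98$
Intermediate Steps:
$X{\left(l,L \right)} = - \frac{L l}{2}$
$k{\left(F,O \right)} = F^{2}$
$\sqrt{k{\left(33,-28 \right)} + \left(\frac{X{\left(6,-49 \right)}}{1609} + \frac{1555}{-1126}\right)} = \sqrt{33^{2} + \left(\frac{\left(- \frac{1}{2}\right) \left(-49\right) 6}{1609} + \frac{1555}{-1126}\right)} = \sqrt{1089 + \left(147 \cdot \frac{1}{1609} + 1555 \left(- \frac{1}{1126}\right)\right)} = \sqrt{1089 + \left(\frac{147}{1609} - \frac{1555}{1126}\right)} = \sqrt{1089 - \frac{2336473}{1811734}} = \sqrt{\frac{1970641853}{1811734}} = \frac{\sqrt{3570278846903102}}{1811734}$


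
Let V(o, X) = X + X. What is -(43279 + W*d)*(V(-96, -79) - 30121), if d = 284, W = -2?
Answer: 1293246369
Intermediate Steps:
V(o, X) = 2*X
-(43279 + W*d)*(V(-96, -79) - 30121) = -(43279 - 2*284)*(2*(-79) - 30121) = -(43279 - 568)*(-158 - 30121) = -42711*(-30279) = -1*(-1293246369) = 1293246369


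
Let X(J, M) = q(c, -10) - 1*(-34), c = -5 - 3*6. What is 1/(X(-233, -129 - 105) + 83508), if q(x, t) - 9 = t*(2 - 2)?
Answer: 1/83551 ≈ 1.1969e-5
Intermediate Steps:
c = -23 (c = -5 - 18 = -23)
q(x, t) = 9 (q(x, t) = 9 + t*(2 - 2) = 9 + t*0 = 9 + 0 = 9)
X(J, M) = 43 (X(J, M) = 9 - 1*(-34) = 9 + 34 = 43)
1/(X(-233, -129 - 105) + 83508) = 1/(43 + 83508) = 1/83551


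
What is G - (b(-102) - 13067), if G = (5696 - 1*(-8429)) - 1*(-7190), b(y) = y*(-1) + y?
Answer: 34382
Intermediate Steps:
b(y) = 0 (b(y) = -y + y = 0)
G = 21315 (G = (5696 + 8429) + 7190 = 14125 + 7190 = 21315)
G - (b(-102) - 13067) = 21315 - (0 - 13067) = 21315 - 1*(-13067) = 21315 + 13067 = 34382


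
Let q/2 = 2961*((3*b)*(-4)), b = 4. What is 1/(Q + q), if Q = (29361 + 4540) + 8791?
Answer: -1/241564 ≈ -4.1397e-6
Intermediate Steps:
Q = 42692 (Q = 33901 + 8791 = 42692)
q = -284256 (q = 2*(2961*((3*4)*(-4))) = 2*(2961*(12*(-4))) = 2*(2961*(-48)) = 2*(-142128) = -284256)
1/(Q + q) = 1/(42692 - 284256) = 1/(-241564) = -1/241564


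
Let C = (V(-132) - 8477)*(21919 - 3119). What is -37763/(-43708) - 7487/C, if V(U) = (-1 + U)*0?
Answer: 30706764901/35538974800 ≈ 0.86403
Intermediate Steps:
V(U) = 0
C = -159367600 (C = (0 - 8477)*(21919 - 3119) = -8477*18800 = -159367600)
-37763/(-43708) - 7487/C = -37763/(-43708) - 7487/(-159367600) = -37763*(-1/43708) - 7487*(-1/159367600) = 37763/43708 + 7487/159367600 = 30706764901/35538974800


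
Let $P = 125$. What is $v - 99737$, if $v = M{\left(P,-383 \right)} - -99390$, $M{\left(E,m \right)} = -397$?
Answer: $-744$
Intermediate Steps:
$v = 98993$ ($v = -397 - -99390 = -397 + 99390 = 98993$)
$v - 99737 = 98993 - 99737 = -744$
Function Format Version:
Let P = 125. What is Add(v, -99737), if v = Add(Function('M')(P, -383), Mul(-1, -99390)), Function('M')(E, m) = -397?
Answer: -744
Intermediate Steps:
v = 98993 (v = Add(-397, Mul(-1, -99390)) = Add(-397, 99390) = 98993)
Add(v, -99737) = Add(98993, -99737) = -744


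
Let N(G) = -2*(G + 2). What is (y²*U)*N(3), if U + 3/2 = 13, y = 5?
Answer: -2875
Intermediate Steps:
U = 23/2 (U = -3/2 + 13 = 23/2 ≈ 11.500)
N(G) = -4 - 2*G (N(G) = -2*(2 + G) = -4 - 2*G)
(y²*U)*N(3) = (5²*(23/2))*(-4 - 2*3) = (25*(23/2))*(-4 - 6) = (575/2)*(-10) = -2875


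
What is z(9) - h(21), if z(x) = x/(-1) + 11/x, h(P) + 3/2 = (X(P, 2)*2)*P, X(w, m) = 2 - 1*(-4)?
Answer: -4649/18 ≈ -258.28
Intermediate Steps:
X(w, m) = 6 (X(w, m) = 2 + 4 = 6)
h(P) = -3/2 + 12*P (h(P) = -3/2 + (6*2)*P = -3/2 + 12*P)
z(x) = -x + 11/x (z(x) = x*(-1) + 11/x = -x + 11/x)
z(9) - h(21) = (-1*9 + 11/9) - (-3/2 + 12*21) = (-9 + 11*(1/9)) - (-3/2 + 252) = (-9 + 11/9) - 1*501/2 = -70/9 - 501/2 = -4649/18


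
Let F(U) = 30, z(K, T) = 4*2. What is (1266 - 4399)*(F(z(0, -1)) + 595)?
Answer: -1958125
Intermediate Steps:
z(K, T) = 8
(1266 - 4399)*(F(z(0, -1)) + 595) = (1266 - 4399)*(30 + 595) = -3133*625 = -1958125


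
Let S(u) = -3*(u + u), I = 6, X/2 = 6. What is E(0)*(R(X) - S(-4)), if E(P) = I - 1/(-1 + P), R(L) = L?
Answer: -84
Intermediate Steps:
X = 12 (X = 2*6 = 12)
S(u) = -6*u
E(P) = 6 - 1/(-1 + P)
E(0)*(R(X) - S(-4)) = ((-7 + 6*0)/(-1 + 0))*(12 - (-6)*(-4)) = ((-7 + 0)/(-1))*(12 - 1*24) = (-1*(-7))*(12 - 24) = 7*(-12) = -84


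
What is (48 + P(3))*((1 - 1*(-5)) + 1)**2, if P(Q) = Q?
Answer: 2499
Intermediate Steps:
(48 + P(3))*((1 - 1*(-5)) + 1)**2 = (48 + 3)*((1 - 1*(-5)) + 1)**2 = 51*((1 + 5) + 1)**2 = 51*(6 + 1)**2 = 51*7**2 = 51*49 = 2499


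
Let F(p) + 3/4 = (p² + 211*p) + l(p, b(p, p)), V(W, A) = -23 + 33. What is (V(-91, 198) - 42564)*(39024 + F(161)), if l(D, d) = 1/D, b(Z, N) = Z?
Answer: -1355375219725/322 ≈ -4.2092e+9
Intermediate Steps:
V(W, A) = 10
F(p) = -¾ + 1/p + p² + 211*p (F(p) = -¾ + ((p² + 211*p) + 1/p) = -¾ + (1/p + p² + 211*p) = -¾ + 1/p + p² + 211*p)
(V(-91, 198) - 42564)*(39024 + F(161)) = (10 - 42564)*(39024 + (-¾ + 1/161 + 161² + 211*161)) = -42554*(39024 + (-¾ + 1/161 + 25921 + 33971)) = -42554*(39024 + 38569969/644) = -42554*63701425/644 = -1355375219725/322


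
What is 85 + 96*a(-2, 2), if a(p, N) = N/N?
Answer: 181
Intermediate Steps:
a(p, N) = 1
85 + 96*a(-2, 2) = 85 + 96*1 = 85 + 96 = 181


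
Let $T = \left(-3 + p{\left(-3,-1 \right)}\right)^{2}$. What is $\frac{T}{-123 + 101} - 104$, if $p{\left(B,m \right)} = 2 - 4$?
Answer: $- \frac{2313}{22} \approx -105.14$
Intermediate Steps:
$p{\left(B,m \right)} = -2$
$T = 25$ ($T = \left(-3 - 2\right)^{2} = \left(-5\right)^{2} = 25$)
$\frac{T}{-123 + 101} - 104 = \frac{25}{-123 + 101} - 104 = \frac{25}{-22} - 104 = 25 \left(- \frac{1}{22}\right) - 104 = - \frac{25}{22} - 104 = - \frac{2313}{22}$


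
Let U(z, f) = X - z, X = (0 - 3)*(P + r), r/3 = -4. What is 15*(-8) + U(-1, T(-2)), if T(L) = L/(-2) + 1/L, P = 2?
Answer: -89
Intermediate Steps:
r = -12 (r = 3*(-4) = -12)
X = 30 (X = (0 - 3)*(2 - 12) = -3*(-10) = 30)
T(L) = 1/L - L/2 (T(L) = L*(-½) + 1/L = -L/2 + 1/L = 1/L - L/2)
U(z, f) = 30 - z
15*(-8) + U(-1, T(-2)) = 15*(-8) + (30 - 1*(-1)) = -120 + (30 + 1) = -120 + 31 = -89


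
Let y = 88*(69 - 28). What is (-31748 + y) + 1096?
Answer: -27044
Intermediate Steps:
y = 3608 (y = 88*41 = 3608)
(-31748 + y) + 1096 = (-31748 + 3608) + 1096 = -28140 + 1096 = -27044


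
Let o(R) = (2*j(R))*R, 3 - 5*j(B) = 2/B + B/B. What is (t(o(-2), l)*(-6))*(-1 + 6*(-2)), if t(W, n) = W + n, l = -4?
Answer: -2496/5 ≈ -499.20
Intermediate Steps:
j(B) = 2/5 - 2/(5*B) (j(B) = 3/5 - (2/B + B/B)/5 = 3/5 - (2/B + 1)/5 = 3/5 - (1 + 2/B)/5 = 3/5 + (-1/5 - 2/(5*B)) = 2/5 - 2/(5*B))
o(R) = -4/5 + 4*R/5 (o(R) = (2*(2*(-1 + R)/(5*R)))*R = (4*(-1 + R)/(5*R))*R = -4/5 + 4*R/5)
(t(o(-2), l)*(-6))*(-1 + 6*(-2)) = (((-4/5 + (4/5)*(-2)) - 4)*(-6))*(-1 + 6*(-2)) = (((-4/5 - 8/5) - 4)*(-6))*(-1 - 12) = ((-12/5 - 4)*(-6))*(-13) = -32/5*(-6)*(-13) = (192/5)*(-13) = -2496/5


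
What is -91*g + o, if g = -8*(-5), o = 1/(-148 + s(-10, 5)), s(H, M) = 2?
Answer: -531441/146 ≈ -3640.0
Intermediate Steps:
o = -1/146 (o = 1/(-148 + 2) = 1/(-146) = -1/146 ≈ -0.0068493)
g = 40
-91*g + o = -91*40 - 1/146 = -3640 - 1/146 = -531441/146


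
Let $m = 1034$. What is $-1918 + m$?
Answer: $-884$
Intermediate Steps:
$-1918 + m = -1918 + 1034 = -884$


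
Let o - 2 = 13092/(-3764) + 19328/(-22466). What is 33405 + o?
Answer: 353074582538/10570253 ≈ 33403.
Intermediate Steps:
o = -24718927/10570253 (o = 2 + (13092/(-3764) + 19328/(-22466)) = 2 + (13092*(-1/3764) + 19328*(-1/22466)) = 2 + (-3273/941 - 9664/11233) = 2 - 45859433/10570253 = -24718927/10570253 ≈ -2.3385)
33405 + o = 33405 - 24718927/10570253 = 353074582538/10570253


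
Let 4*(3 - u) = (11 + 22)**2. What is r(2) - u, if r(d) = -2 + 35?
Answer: 1209/4 ≈ 302.25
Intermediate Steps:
u = -1077/4 (u = 3 - (11 + 22)**2/4 = 3 - 1/4*33**2 = 3 - 1/4*1089 = 3 - 1089/4 = -1077/4 ≈ -269.25)
r(d) = 33
r(2) - u = 33 - 1*(-1077/4) = 33 + 1077/4 = 1209/4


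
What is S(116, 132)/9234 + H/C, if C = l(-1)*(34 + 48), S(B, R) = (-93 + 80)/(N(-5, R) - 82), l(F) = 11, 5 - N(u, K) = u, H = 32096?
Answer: 10669486567/299846448 ≈ 35.583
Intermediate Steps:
N(u, K) = 5 - u
S(B, R) = 13/72 (S(B, R) = (-93 + 80)/((5 - 1*(-5)) - 82) = -13/((5 + 5) - 82) = -13/(10 - 82) = -13/(-72) = -13*(-1/72) = 13/72)
C = 902 (C = 11*(34 + 48) = 11*82 = 902)
S(116, 132)/9234 + H/C = (13/72)/9234 + 32096/902 = (13/72)*(1/9234) + 32096*(1/902) = 13/664848 + 16048/451 = 10669486567/299846448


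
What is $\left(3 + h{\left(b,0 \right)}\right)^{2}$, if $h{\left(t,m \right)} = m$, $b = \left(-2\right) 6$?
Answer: $9$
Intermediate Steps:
$b = -12$
$\left(3 + h{\left(b,0 \right)}\right)^{2} = \left(3 + 0\right)^{2} = 3^{2} = 9$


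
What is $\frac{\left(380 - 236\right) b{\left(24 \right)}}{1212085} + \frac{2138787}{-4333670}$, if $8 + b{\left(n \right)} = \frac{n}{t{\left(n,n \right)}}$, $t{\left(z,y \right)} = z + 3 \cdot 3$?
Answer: $- \frac{519386035059}{1050555280390} \approx -0.49439$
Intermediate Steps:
$t{\left(z,y \right)} = 9 + z$ ($t{\left(z,y \right)} = z + 9 = 9 + z$)
$b{\left(n \right)} = -8 + \frac{n}{9 + n}$
$\frac{\left(380 - 236\right) b{\left(24 \right)}}{1212085} + \frac{2138787}{-4333670} = \frac{\left(380 - 236\right) \frac{-72 - 168}{9 + 24}}{1212085} + \frac{2138787}{-4333670} = 144 \frac{-72 - 168}{33} \cdot \frac{1}{1212085} + 2138787 \left(- \frac{1}{4333670}\right) = 144 \cdot \frac{1}{33} \left(-240\right) \frac{1}{1212085} - \frac{2138787}{4333670} = 144 \left(- \frac{80}{11}\right) \frac{1}{1212085} - \frac{2138787}{4333670} = \left(- \frac{11520}{11}\right) \frac{1}{1212085} - \frac{2138787}{4333670} = - \frac{2304}{2666587} - \frac{2138787}{4333670} = - \frac{519386035059}{1050555280390}$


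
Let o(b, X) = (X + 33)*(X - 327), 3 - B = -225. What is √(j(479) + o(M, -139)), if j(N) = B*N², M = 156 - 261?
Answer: 2*√13090486 ≈ 7236.2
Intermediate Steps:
B = 228 (B = 3 - 1*(-225) = 3 + 225 = 228)
M = -105
o(b, X) = (-327 + X)*(33 + X) (o(b, X) = (33 + X)*(-327 + X) = (-327 + X)*(33 + X))
j(N) = 228*N²
√(j(479) + o(M, -139)) = √(228*479² + (-10791 + (-139)² - 294*(-139))) = √(228*229441 + (-10791 + 19321 + 40866)) = √(52312548 + 49396) = √52361944 = 2*√13090486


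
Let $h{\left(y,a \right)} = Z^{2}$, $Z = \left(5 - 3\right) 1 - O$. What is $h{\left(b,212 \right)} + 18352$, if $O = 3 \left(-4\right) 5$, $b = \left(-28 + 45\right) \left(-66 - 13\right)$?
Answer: $22196$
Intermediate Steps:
$b = -1343$ ($b = 17 \left(-79\right) = -1343$)
$O = -60$ ($O = \left(-12\right) 5 = -60$)
$Z = 62$ ($Z = \left(5 - 3\right) 1 - -60 = 2 \cdot 1 + 60 = 2 + 60 = 62$)
$h{\left(y,a \right)} = 3844$ ($h{\left(y,a \right)} = 62^{2} = 3844$)
$h{\left(b,212 \right)} + 18352 = 3844 + 18352 = 22196$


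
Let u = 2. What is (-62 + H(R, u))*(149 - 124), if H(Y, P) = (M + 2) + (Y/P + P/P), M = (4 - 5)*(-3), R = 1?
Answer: -2775/2 ≈ -1387.5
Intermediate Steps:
M = 3 (M = -1*(-3) = 3)
H(Y, P) = 6 + Y/P (H(Y, P) = (3 + 2) + (Y/P + P/P) = 5 + (Y/P + 1) = 5 + (1 + Y/P) = 6 + Y/P)
(-62 + H(R, u))*(149 - 124) = (-62 + (6 + 1/2))*(149 - 124) = (-62 + (6 + 1*(½)))*25 = (-62 + (6 + ½))*25 = (-62 + 13/2)*25 = -111/2*25 = -2775/2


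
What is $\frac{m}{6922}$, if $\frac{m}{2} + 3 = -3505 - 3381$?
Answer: $- \frac{6889}{3461} \approx -1.9905$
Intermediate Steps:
$m = -13778$ ($m = -6 + 2 \left(-3505 - 3381\right) = -6 + 2 \left(-6886\right) = -6 - 13772 = -13778$)
$\frac{m}{6922} = - \frac{13778}{6922} = \left(-13778\right) \frac{1}{6922} = - \frac{6889}{3461}$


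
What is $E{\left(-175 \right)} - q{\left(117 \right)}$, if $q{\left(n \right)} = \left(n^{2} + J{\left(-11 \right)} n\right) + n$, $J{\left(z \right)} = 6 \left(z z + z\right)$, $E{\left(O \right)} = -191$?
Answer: $-91217$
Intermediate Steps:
$J{\left(z \right)} = 6 z + 6 z^{2}$ ($J{\left(z \right)} = 6 \left(z^{2} + z\right) = 6 \left(z + z^{2}\right) = 6 z + 6 z^{2}$)
$q{\left(n \right)} = n^{2} + 661 n$ ($q{\left(n \right)} = \left(n^{2} + 6 \left(-11\right) \left(1 - 11\right) n\right) + n = \left(n^{2} + 6 \left(-11\right) \left(-10\right) n\right) + n = \left(n^{2} + 660 n\right) + n = n^{2} + 661 n$)
$E{\left(-175 \right)} - q{\left(117 \right)} = -191 - 117 \left(661 + 117\right) = -191 - 117 \cdot 778 = -191 - 91026 = -91217$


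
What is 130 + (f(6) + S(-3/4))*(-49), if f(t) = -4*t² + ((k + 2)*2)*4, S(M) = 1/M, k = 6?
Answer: 12346/3 ≈ 4115.3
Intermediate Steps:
f(t) = 64 - 4*t² (f(t) = -4*t² + ((6 + 2)*2)*4 = -4*t² + (8*2)*4 = -4*t² + 16*4 = -4*t² + 64 = 64 - 4*t²)
130 + (f(6) + S(-3/4))*(-49) = 130 + ((64 - 4*6²) + 1/(-3/4))*(-49) = 130 + ((64 - 4*36) + 1/(-3*¼))*(-49) = 130 + ((64 - 144) + 1/(-¾))*(-49) = 130 + (-80 - 4/3)*(-49) = 130 - 244/3*(-49) = 130 + 11956/3 = 12346/3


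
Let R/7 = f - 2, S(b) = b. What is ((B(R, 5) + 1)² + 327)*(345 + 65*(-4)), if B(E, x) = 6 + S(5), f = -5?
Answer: 40035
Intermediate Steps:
R = -49 (R = 7*(-5 - 2) = 7*(-7) = -49)
B(E, x) = 11 (B(E, x) = 6 + 5 = 11)
((B(R, 5) + 1)² + 327)*(345 + 65*(-4)) = ((11 + 1)² + 327)*(345 + 65*(-4)) = (12² + 327)*(345 - 260) = (144 + 327)*85 = 471*85 = 40035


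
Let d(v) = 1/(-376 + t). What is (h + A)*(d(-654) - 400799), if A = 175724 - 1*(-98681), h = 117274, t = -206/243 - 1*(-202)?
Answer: -6669959720202245/42488 ≈ -1.5698e+11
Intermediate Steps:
t = 48880/243 (t = -206*1/243 + 202 = -206/243 + 202 = 48880/243 ≈ 201.15)
d(v) = -243/42488 (d(v) = 1/(-376 + 48880/243) = 1/(-42488/243) = -243/42488)
A = 274405 (A = 175724 + 98681 = 274405)
(h + A)*(d(-654) - 400799) = (117274 + 274405)*(-243/42488 - 400799) = 391679*(-17029148155/42488) = -6669959720202245/42488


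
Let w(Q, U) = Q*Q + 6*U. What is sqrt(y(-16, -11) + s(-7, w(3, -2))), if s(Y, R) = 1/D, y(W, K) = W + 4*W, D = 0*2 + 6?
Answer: I*sqrt(2874)/6 ≈ 8.935*I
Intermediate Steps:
D = 6 (D = 0 + 6 = 6)
w(Q, U) = Q**2 + 6*U
y(W, K) = 5*W
s(Y, R) = 1/6
sqrt(y(-16, -11) + s(-7, w(3, -2))) = sqrt(5*(-16) + 1/6) = sqrt(-80 + 1/6) = sqrt(-479/6) = I*sqrt(2874)/6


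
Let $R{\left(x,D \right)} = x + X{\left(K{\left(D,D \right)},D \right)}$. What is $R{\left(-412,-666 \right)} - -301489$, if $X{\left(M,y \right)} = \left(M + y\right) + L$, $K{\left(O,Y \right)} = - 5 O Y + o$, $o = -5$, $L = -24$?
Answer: $-1917398$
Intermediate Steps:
$K{\left(O,Y \right)} = -5 - 5 O Y$ ($K{\left(O,Y \right)} = - 5 O Y - 5 = -5 - 5 O Y$)
$X{\left(M,y \right)} = -24 + M + y$ ($X{\left(M,y \right)} = \left(M + y\right) - 24 = -24 + M + y$)
$R{\left(x,D \right)} = -29 + D + x - 5 D^{2}$ ($R{\left(x,D \right)} = x - \left(29 - D + 5 D D\right) = x - \left(29 - D + 5 D^{2}\right) = -29 + D + x - 5 D^{2}$)
$R{\left(-412,-666 \right)} - -301489 = \left(-29 - 666 - 412 - 5 \left(-666\right)^{2}\right) - -301489 = \left(-29 - 666 - 412 - 2217780\right) + 301489 = -2218887 + 301489 = -1917398$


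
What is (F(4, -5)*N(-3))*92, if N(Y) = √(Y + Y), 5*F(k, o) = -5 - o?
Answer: 0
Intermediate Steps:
F(k, o) = -1 - o/5 (F(k, o) = (-5 - o)/5 = -1 - o/5)
N(Y) = √2*√Y (N(Y) = √(2*Y) = √2*√Y)
(F(4, -5)*N(-3))*92 = ((-1 - ⅕*(-5))*(√2*√(-3)))*92 = ((-1 + 1)*(√2*(I*√3)))*92 = (0*(I*√6))*92 = 0*92 = 0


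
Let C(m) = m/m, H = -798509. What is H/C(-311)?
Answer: -798509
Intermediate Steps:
C(m) = 1
H/C(-311) = -798509/1 = -798509*1 = -798509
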